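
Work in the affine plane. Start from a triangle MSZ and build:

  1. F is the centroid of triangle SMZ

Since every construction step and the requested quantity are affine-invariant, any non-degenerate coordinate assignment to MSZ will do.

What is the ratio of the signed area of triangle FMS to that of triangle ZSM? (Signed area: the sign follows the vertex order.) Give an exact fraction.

[FMS]:[ZSM] = -1/3

Work in coordinates with M = (0, 0), S = (1, 0), Z = (0, 1).
1. F is the centroid of triangle SMZ ⇒ F = (1/3, 1/3)
2·[FMS] = 1/3, 2·[ZSM] = -1
[FMS]:[ZSM] = 1/3:-1 = -1/3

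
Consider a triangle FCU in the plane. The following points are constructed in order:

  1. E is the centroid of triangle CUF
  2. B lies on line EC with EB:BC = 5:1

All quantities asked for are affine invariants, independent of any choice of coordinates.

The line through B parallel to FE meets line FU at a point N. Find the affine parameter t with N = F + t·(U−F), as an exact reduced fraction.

t = -5/6

Set F = (0, 0), C = (1, 0), U = (0, 1); any affine frame gives the same invariant.
1. E is the centroid of triangle CUF ⇒ E = (1/3, 1/3)
2. B lies on line EC with EB:BC = 5:1 ⇒ B = (8/9, 1/18)
through B parallel to FE: direction (1/3, 1/3); meets FU at N = (0, -5/6)
N = F + t·(U−F) with t = -5/6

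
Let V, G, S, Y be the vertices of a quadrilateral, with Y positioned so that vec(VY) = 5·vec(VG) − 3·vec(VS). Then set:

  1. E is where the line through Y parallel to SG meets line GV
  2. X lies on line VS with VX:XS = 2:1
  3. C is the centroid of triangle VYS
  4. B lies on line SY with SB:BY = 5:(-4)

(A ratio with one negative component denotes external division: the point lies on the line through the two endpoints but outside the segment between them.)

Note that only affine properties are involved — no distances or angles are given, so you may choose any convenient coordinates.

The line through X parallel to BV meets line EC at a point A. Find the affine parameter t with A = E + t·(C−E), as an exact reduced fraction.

t = 64/69

Choose coordinates V = (0, 0), G = (1, 0), S = (0, 1), Y = (5, -3).
1. E is where the line through Y parallel to SG meets line GV ⇒ E = (2, 0)
2. X lies on line VS with VX:XS = 2:1 ⇒ X = (0, 2/3)
3. C is the centroid of triangle VYS ⇒ C = (5/3, -2/3)
4. B lies on line SY with SB:BY = 5:(-4) ⇒ B = (25, -19)
through X parallel to BV: direction (-25, 19); meets EC at A = (350/207, -128/207)
A = E + t·(C−E) with t = 64/69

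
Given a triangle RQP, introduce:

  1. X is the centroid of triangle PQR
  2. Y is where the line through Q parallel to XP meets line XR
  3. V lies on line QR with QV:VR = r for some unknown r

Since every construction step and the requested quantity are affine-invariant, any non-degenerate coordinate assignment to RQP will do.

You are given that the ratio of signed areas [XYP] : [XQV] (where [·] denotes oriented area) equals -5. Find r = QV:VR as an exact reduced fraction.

Work in coordinates with R = (0, 0), Q = (1, 0), P = (0, 1).
1. X is the centroid of triangle PQR ⇒ X = (1/3, 1/3)
2. Y is where the line through Q parallel to XP meets line XR ⇒ Y = (2/3, 2/3)
3. With QV:VR = r, write λ = r/(r+1) so V = Q + λ·(R−Q); V is affine-linear in λ
Every point depending on V is an affine combination of V and λ-independent points, so each such coordinate is linear in λ; the λ² term in each signed area is a multiple of (R−Q)×(R−Q) = 0, so 2·[XYP] and 2·[XQV] are each linear in λ. Evaluating at λ=0 and λ=1:
  2·[XYP] = 1/3,   2·[XQV] = -1/3·λ
So [XYP]:[XQV] = (1/3) / (-1/3·λ). Setting this equal to -5:
  1/3 = -5·(-1/3·λ)  ⇒  λ = 1/5
Then r = λ/(1−λ) = (1/5)/(4/5) = 1/4. Check: with r = 1/4, V = (4/5, 0) and [XYP]:[XQV] = -5 as required.

r = 1/4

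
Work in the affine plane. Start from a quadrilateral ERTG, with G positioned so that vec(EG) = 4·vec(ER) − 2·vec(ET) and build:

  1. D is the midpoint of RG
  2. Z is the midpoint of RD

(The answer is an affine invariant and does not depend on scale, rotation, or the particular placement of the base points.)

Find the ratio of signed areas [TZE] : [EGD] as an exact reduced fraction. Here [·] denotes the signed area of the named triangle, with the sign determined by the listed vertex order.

[TZE]:[EGD] = -7/4

Work in coordinates with E = (0, 0), R = (1, 0), T = (0, 1), G = (4, -2).
1. D is the midpoint of RG ⇒ D = (5/2, -1)
2. Z is the midpoint of RD ⇒ Z = (7/4, -1/2)
2·[TZE] = -7/4, 2·[EGD] = 1
[TZE]:[EGD] = -7/4:1 = -7/4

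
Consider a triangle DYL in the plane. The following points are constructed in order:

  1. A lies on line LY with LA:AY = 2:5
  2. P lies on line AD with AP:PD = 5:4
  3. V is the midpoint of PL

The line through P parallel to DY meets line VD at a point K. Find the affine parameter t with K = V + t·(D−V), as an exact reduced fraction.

t = 43/83

Work in coordinates with D = (0, 0), Y = (1, 0), L = (0, 1).
1. A lies on line LY with LA:AY = 2:5 ⇒ A = (2/7, 5/7)
2. P lies on line AD with AP:PD = 5:4 ⇒ P = (8/63, 20/63)
3. V is the midpoint of PL ⇒ V = (4/63, 83/126)
through P parallel to DY: direction (1, 0); meets VD at K = (160/5229, 20/63)
K = V + t·(D−V) with t = 43/83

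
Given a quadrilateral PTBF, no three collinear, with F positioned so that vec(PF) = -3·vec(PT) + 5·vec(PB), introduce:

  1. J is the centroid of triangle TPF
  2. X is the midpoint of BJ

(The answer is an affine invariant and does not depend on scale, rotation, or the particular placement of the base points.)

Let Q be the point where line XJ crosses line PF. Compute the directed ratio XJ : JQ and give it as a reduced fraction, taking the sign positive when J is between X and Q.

Work in coordinates with P = (0, 0), T = (1, 0), B = (0, 1), F = (-3, 5).
1. J is the centroid of triangle TPF ⇒ J = (-2/3, 5/3)
2. X is the midpoint of BJ ⇒ X = (-1/3, 4/3)
line XJ meets PF at Q = (-3/2, 5/2)
J = X + t·(Q−X) with t = 2/7, so XJ:JQ = 2/7:5/7

XJ:JQ = 2/5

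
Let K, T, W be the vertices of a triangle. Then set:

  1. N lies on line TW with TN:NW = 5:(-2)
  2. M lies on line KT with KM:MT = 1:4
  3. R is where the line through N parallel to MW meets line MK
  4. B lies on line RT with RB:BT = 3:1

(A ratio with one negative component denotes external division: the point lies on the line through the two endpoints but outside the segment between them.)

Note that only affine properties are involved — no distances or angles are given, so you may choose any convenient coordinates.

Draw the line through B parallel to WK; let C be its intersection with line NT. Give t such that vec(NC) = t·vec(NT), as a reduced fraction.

Choose coordinates K = (0, 0), T = (1, 0), W = (0, 1).
1. N lies on line TW with TN:NW = 5:(-2) ⇒ N = (-2/3, 5/3)
2. M lies on line KT with KM:MT = 1:4 ⇒ M = (1/5, 0)
3. R is where the line through N parallel to MW meets line MK ⇒ R = (-1/3, 0)
4. B lies on line RT with RB:BT = 3:1 ⇒ B = (2/3, 0)
through B parallel to WK: direction (0, -1); meets NT at C = (2/3, 1/3)
C = N + t·(T−N) with t = 4/5

t = 4/5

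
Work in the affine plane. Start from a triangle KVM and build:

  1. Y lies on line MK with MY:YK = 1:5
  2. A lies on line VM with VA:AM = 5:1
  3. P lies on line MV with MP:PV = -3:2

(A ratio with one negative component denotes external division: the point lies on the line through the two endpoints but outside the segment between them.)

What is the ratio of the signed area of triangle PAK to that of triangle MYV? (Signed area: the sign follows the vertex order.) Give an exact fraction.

[PAK]:[MYV] = 17

Assign K = (0, 0), V = (1, 0), M = (0, 1) — the answer is frame-independent, so this choice is without loss of generality.
1. Y lies on line MK with MY:YK = 1:5 ⇒ Y = (0, 5/6)
2. A lies on line VM with VA:AM = 5:1 ⇒ A = (1/6, 5/6)
3. P lies on line MV with MP:PV = -3:2 ⇒ P = (3, -2)
2·[PAK] = 17/6, 2·[MYV] = 1/6
[PAK]:[MYV] = 17/6:1/6 = 17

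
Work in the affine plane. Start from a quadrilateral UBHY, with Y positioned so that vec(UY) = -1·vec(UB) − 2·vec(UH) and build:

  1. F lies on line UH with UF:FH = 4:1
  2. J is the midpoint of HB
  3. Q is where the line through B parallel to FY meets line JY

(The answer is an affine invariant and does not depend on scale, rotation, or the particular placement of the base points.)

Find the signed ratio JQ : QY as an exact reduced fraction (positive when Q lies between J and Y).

Set U = (0, 0), B = (1, 0), H = (0, 1), Y = (-1, -2); any affine frame gives the same invariant.
1. F lies on line UH with UF:FH = 4:1 ⇒ F = (0, 4/5)
2. J is the midpoint of HB ⇒ J = (1/2, 1/2)
3. Q is where the line through B parallel to FY meets line JY ⇒ Q = (37/17, 56/17)
Q = J + t·(Y−J) with t = -19/17, so JQ:QY = t:(1−t) = -19/17:36/17

JQ:QY = -19/36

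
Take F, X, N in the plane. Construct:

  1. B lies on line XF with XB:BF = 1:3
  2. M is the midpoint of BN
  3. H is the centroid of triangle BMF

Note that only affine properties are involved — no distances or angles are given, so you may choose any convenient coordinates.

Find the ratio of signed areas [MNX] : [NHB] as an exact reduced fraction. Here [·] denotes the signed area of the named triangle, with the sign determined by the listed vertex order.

Choose coordinates F = (0, 0), X = (1, 0), N = (0, 1).
1. B lies on line XF with XB:BF = 1:3 ⇒ B = (3/4, 0)
2. M is the midpoint of BN ⇒ M = (3/8, 1/2)
3. H is the centroid of triangle BMF ⇒ H = (3/8, 1/6)
2·[MNX] = -1/8, 2·[NHB] = 1/4
[MNX]:[NHB] = -1/8:1/4 = -1/2

[MNX]:[NHB] = -1/2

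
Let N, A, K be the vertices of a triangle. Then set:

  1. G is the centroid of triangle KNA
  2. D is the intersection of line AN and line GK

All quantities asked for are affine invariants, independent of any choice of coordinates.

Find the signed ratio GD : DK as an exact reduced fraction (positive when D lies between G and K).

GD:DK = -1/3

Set N = (0, 0), A = (1, 0), K = (0, 1); any affine frame gives the same invariant.
1. G is the centroid of triangle KNA ⇒ G = (1/3, 1/3)
2. D is the intersection of line AN and line GK ⇒ D = (1/2, 0)
D = G + t·(K−G) with t = -1/2, so GD:DK = t:(1−t) = -1/2:3/2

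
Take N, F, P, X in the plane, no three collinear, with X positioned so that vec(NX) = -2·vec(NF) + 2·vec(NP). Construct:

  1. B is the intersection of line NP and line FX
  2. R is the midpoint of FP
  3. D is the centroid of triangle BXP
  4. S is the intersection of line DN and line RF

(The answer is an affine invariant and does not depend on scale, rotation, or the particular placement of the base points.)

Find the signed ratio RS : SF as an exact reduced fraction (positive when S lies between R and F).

Choose coordinates N = (0, 0), F = (1, 0), P = (0, 1), X = (-2, 2).
1. B is the intersection of line NP and line FX ⇒ B = (0, 2/3)
2. R is the midpoint of FP ⇒ R = (1/2, 1/2)
3. D is the centroid of triangle BXP ⇒ D = (-2/3, 11/9)
4. S is the intersection of line DN and line RF ⇒ S = (-6/5, 11/5)
S = R + t·(F−R) with t = -17/5, so RS:SF = t:(1−t) = -17/5:22/5

RS:SF = -17/22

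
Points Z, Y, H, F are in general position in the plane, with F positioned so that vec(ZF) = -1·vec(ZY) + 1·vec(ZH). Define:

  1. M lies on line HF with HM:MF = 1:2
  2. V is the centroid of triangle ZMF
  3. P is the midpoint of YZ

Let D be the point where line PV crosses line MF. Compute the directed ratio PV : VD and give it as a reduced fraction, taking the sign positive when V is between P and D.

Set Z = (0, 0), Y = (1, 0), H = (0, 1), F = (-1, 1); any affine frame gives the same invariant.
1. M lies on line HF with HM:MF = 1:2 ⇒ M = (-1/3, 1)
2. V is the centroid of triangle ZMF ⇒ V = (-4/9, 2/3)
3. P is the midpoint of YZ ⇒ P = (1/2, 0)
line PV meets MF at D = (-11/12, 1)
V = P + t·(D−P) with t = 2/3, so PV:VD = 2/3:1/3

PV:VD = 2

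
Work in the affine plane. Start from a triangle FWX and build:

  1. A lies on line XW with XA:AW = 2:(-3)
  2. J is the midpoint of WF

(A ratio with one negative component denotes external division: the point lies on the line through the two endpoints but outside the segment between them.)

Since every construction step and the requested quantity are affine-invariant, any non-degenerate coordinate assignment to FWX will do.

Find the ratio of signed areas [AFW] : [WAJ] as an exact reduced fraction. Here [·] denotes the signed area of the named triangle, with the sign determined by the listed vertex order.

[AFW]:[WAJ] = 2

Set F = (0, 0), W = (1, 0), X = (0, 1); any affine frame gives the same invariant.
1. A lies on line XW with XA:AW = 2:(-3) ⇒ A = (-2, 3)
2. J is the midpoint of WF ⇒ J = (1/2, 0)
2·[AFW] = 3, 2·[WAJ] = 3/2
[AFW]:[WAJ] = 3:3/2 = 2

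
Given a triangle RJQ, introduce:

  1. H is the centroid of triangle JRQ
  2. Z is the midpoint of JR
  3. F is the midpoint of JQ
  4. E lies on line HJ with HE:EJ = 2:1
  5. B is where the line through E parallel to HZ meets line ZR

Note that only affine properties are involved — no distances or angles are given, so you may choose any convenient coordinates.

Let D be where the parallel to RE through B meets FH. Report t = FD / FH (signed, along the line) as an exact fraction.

Choose coordinates R = (0, 0), J = (1, 0), Q = (0, 1).
1. H is the centroid of triangle JRQ ⇒ H = (1/3, 1/3)
2. Z is the midpoint of JR ⇒ Z = (1/2, 0)
3. F is the midpoint of JQ ⇒ F = (1/2, 1/2)
4. E lies on line HJ with HE:EJ = 2:1 ⇒ E = (7/9, 1/9)
5. B is where the line through E parallel to HZ meets line ZR ⇒ B = (5/6, 0)
through B parallel to RE: direction (7/9, 1/9); meets FH at D = (-5/36, -5/36)
D = F + t·(H−F) with t = 23/6

t = 23/6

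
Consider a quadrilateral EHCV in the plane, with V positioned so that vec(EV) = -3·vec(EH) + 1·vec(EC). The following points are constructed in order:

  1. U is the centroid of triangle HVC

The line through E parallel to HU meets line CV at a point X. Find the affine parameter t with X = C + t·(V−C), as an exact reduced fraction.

t = 5/6

Set E = (0, 0), H = (1, 0), C = (0, 1), V = (-3, 1); any affine frame gives the same invariant.
1. U is the centroid of triangle HVC ⇒ U = (-2/3, 2/3)
through E parallel to HU: direction (-5/3, 2/3); meets CV at X = (-5/2, 1)
X = C + t·(V−C) with t = 5/6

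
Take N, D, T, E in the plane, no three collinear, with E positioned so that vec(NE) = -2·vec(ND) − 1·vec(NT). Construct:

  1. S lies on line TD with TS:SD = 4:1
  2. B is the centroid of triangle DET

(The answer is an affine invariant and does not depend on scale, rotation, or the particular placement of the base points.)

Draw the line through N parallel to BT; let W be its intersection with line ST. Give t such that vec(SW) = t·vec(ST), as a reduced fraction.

Work in coordinates with N = (0, 0), D = (1, 0), T = (0, 1), E = (-2, -1).
1. S lies on line TD with TS:SD = 4:1 ⇒ S = (4/5, 1/5)
2. B is the centroid of triangle DET ⇒ B = (-1/3, 0)
through N parallel to BT: direction (1/3, 1); meets ST at W = (1/4, 3/4)
W = S + t·(T−S) with t = 11/16

t = 11/16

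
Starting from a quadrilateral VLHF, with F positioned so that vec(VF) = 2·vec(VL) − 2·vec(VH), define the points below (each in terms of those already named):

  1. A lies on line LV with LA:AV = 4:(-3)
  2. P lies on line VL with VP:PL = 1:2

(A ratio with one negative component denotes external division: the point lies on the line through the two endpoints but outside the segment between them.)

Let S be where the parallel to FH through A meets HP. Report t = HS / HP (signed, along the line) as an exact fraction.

t = 11

Choose coordinates V = (0, 0), L = (1, 0), H = (0, 1), F = (2, -2).
1. A lies on line LV with LA:AV = 4:(-3) ⇒ A = (-3, 0)
2. P lies on line VL with VP:PL = 1:2 ⇒ P = (1/3, 0)
through A parallel to FH: direction (-2, 3); meets HP at S = (11/3, -10)
S = H + t·(P−H) with t = 11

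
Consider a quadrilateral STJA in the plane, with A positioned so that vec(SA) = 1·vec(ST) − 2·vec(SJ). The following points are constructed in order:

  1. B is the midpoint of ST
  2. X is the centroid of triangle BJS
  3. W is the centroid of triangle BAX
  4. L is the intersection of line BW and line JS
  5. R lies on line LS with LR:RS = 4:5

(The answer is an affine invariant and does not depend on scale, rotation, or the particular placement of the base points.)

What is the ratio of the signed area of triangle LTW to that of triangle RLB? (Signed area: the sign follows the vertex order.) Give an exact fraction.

[LTW]:[RLB] = 5/2

Assign S = (0, 0), T = (1, 0), J = (0, 1), A = (1, -2) — the answer is frame-independent, so this choice is without loss of generality.
1. B is the midpoint of ST ⇒ B = (1/2, 0)
2. X is the centroid of triangle BJS ⇒ X = (1/6, 1/3)
3. W is the centroid of triangle BAX ⇒ W = (5/9, -5/9)
4. L is the intersection of line BW and line JS ⇒ L = (0, 5)
5. R lies on line LS with LR:RS = 4:5 ⇒ R = (0, 25/9)
2·[LTW] = -25/9, 2·[RLB] = -10/9
[LTW]:[RLB] = -25/9:-10/9 = 5/2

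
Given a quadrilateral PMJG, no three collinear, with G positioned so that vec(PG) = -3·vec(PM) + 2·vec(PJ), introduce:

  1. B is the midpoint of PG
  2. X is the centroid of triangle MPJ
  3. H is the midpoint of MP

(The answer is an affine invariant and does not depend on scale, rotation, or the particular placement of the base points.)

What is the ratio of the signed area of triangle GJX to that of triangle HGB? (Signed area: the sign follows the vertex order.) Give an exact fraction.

[GJX]:[HGB] = -10/3

Assign P = (0, 0), M = (1, 0), J = (0, 1), G = (-3, 2) — the answer is frame-independent, so this choice is without loss of generality.
1. B is the midpoint of PG ⇒ B = (-3/2, 1)
2. X is the centroid of triangle MPJ ⇒ X = (1/3, 1/3)
3. H is the midpoint of MP ⇒ H = (1/2, 0)
2·[GJX] = -5/3, 2·[HGB] = 1/2
[GJX]:[HGB] = -5/3:1/2 = -10/3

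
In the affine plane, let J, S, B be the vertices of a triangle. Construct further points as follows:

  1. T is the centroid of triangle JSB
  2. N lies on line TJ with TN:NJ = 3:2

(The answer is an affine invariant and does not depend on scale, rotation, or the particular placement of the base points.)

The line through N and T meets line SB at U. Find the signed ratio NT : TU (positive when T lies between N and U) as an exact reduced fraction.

Set J = (0, 0), S = (1, 0), B = (0, 1); any affine frame gives the same invariant.
1. T is the centroid of triangle JSB ⇒ T = (1/3, 1/3)
2. N lies on line TJ with TN:NJ = 3:2 ⇒ N = (2/15, 2/15)
line NT meets SB at U = (1/2, 1/2)
T = N + t·(U−N) with t = 6/11, so NT:TU = 6/11:5/11

NT:TU = 6/5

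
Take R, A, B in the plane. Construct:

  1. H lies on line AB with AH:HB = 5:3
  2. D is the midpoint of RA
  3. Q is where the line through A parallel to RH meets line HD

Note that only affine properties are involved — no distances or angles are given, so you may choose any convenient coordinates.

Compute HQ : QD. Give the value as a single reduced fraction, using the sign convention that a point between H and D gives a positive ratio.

HQ:QD = -2

Choose coordinates R = (0, 0), A = (1, 0), B = (0, 1).
1. H lies on line AB with AH:HB = 5:3 ⇒ H = (3/8, 5/8)
2. D is the midpoint of RA ⇒ D = (1/2, 0)
3. Q is where the line through A parallel to RH meets line HD ⇒ Q = (5/8, -5/8)
Q = H + t·(D−H) with t = 2, so HQ:QD = t:(1−t) = 2:-1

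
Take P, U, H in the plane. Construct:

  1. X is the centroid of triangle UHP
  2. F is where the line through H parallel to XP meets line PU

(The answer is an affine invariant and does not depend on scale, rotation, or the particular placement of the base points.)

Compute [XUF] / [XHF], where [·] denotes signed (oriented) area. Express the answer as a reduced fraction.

Choose coordinates P = (0, 0), U = (1, 0), H = (0, 1).
1. X is the centroid of triangle UHP ⇒ X = (1/3, 1/3)
2. F is where the line through H parallel to XP meets line PU ⇒ F = (-1, 0)
2·[XUF] = -2/3, 2·[XHF] = 1
[XUF]:[XHF] = -2/3:1 = -2/3

[XUF]:[XHF] = -2/3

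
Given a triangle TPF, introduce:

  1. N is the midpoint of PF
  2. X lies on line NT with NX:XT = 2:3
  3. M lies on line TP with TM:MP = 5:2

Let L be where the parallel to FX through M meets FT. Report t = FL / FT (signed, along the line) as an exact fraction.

Choose coordinates T = (0, 0), P = (1, 0), F = (0, 1).
1. N is the midpoint of PF ⇒ N = (1/2, 1/2)
2. X lies on line NT with NX:XT = 2:3 ⇒ X = (3/10, 3/10)
3. M lies on line TP with TM:MP = 5:2 ⇒ M = (5/7, 0)
through M parallel to FX: direction (3/10, -7/10); meets FT at L = (0, 5/3)
L = F + t·(T−F) with t = -2/3

t = -2/3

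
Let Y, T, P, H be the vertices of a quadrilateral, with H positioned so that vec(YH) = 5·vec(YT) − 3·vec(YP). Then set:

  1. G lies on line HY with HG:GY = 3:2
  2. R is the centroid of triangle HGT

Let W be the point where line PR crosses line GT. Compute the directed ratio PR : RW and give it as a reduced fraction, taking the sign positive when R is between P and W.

Choose coordinates Y = (0, 0), T = (1, 0), P = (0, 1), H = (5, -3).
1. G lies on line HY with HG:GY = 3:2 ⇒ G = (2, -6/5)
2. R is the centroid of triangle HGT ⇒ R = (8/3, -7/5)
line PR meets GT at W = (2/3, 2/5)
R = P + t·(W−P) with t = 4, so PR:RW = 4:-3

PR:RW = -4/3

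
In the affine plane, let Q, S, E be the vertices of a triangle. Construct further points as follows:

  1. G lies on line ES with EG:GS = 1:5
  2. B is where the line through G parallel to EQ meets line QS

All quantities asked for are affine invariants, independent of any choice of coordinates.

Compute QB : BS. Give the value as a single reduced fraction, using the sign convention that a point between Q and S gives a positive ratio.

QB:BS = 1/5

Work in coordinates with Q = (0, 0), S = (1, 0), E = (0, 1).
1. G lies on line ES with EG:GS = 1:5 ⇒ G = (1/6, 5/6)
2. B is where the line through G parallel to EQ meets line QS ⇒ B = (1/6, 0)
B = Q + t·(S−Q) with t = 1/6, so QB:BS = t:(1−t) = 1/6:5/6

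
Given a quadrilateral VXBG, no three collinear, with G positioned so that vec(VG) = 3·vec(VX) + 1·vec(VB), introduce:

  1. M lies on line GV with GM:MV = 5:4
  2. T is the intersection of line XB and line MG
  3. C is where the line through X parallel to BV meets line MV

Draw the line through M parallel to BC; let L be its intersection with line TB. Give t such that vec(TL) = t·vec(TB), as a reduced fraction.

t = 7/3

Assign V = (0, 0), X = (1, 0), B = (0, 1), G = (3, 1) — the answer is frame-independent, so this choice is without loss of generality.
1. M lies on line GV with GM:MV = 5:4 ⇒ M = (4/3, 4/9)
2. T is the intersection of line XB and line MG ⇒ T = (3/4, 1/4)
3. C is where the line through X parallel to BV meets line MV ⇒ C = (1, 1/3)
through M parallel to BC: direction (1, -2/3); meets TB at L = (-1, 2)
L = T + t·(B−T) with t = 7/3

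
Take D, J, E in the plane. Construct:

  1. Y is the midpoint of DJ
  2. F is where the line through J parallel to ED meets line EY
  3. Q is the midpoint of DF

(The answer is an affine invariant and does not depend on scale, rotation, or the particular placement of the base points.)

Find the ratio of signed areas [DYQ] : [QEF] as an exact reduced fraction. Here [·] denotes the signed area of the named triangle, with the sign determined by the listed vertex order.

Assign D = (0, 0), J = (1, 0), E = (0, 1) — the answer is frame-independent, so this choice is without loss of generality.
1. Y is the midpoint of DJ ⇒ Y = (1/2, 0)
2. F is where the line through J parallel to ED meets line EY ⇒ F = (1, -1)
3. Q is the midpoint of DF ⇒ Q = (1/2, -1/2)
2·[DYQ] = -1/4, 2·[QEF] = -1/2
[DYQ]:[QEF] = -1/4:-1/2 = 1/2

[DYQ]:[QEF] = 1/2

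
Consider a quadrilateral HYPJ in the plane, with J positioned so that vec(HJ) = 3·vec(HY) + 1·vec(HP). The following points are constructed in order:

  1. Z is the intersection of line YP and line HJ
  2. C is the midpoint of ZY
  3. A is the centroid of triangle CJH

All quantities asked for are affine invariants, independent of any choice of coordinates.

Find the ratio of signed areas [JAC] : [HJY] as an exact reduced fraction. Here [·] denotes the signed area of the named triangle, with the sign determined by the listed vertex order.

[JAC]:[HJY] = -1/6

Set H = (0, 0), Y = (1, 0), P = (0, 1), J = (3, 1); any affine frame gives the same invariant.
1. Z is the intersection of line YP and line HJ ⇒ Z = (3/4, 1/4)
2. C is the midpoint of ZY ⇒ C = (7/8, 1/8)
3. A is the centroid of triangle CJH ⇒ A = (31/24, 3/8)
2·[JAC] = 1/6, 2·[HJY] = -1
[JAC]:[HJY] = 1/6:-1 = -1/6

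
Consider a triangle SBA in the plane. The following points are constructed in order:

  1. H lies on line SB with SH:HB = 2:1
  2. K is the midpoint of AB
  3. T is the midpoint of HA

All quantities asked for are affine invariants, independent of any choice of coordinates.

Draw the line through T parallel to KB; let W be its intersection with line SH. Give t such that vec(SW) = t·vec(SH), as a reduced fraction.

t = 5/4

Work in coordinates with S = (0, 0), B = (1, 0), A = (0, 1).
1. H lies on line SB with SH:HB = 2:1 ⇒ H = (2/3, 0)
2. K is the midpoint of AB ⇒ K = (1/2, 1/2)
3. T is the midpoint of HA ⇒ T = (1/3, 1/2)
through T parallel to KB: direction (1/2, -1/2); meets SH at W = (5/6, 0)
W = S + t·(H−S) with t = 5/4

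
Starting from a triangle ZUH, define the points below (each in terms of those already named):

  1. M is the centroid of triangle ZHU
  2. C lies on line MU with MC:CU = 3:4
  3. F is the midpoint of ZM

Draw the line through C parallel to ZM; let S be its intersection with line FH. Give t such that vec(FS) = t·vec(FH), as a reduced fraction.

t = -3/7

Set Z = (0, 0), U = (1, 0), H = (0, 1); any affine frame gives the same invariant.
1. M is the centroid of triangle ZHU ⇒ M = (1/3, 1/3)
2. C lies on line MU with MC:CU = 3:4 ⇒ C = (13/21, 4/21)
3. F is the midpoint of ZM ⇒ F = (1/6, 1/6)
through C parallel to ZM: direction (1/3, 1/3); meets FH at S = (5/21, -4/21)
S = F + t·(H−F) with t = -3/7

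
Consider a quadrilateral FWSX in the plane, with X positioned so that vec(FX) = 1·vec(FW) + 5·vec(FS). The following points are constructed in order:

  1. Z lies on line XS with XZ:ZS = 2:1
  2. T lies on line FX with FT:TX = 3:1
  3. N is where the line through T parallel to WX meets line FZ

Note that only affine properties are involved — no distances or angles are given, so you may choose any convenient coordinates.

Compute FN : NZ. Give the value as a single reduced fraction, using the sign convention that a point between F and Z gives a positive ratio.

FN:NZ = -9/5

Work in coordinates with F = (0, 0), W = (1, 0), S = (0, 1), X = (1, 5).
1. Z lies on line XS with XZ:ZS = 2:1 ⇒ Z = (1/3, 7/3)
2. T lies on line FX with FT:TX = 3:1 ⇒ T = (3/4, 15/4)
3. N is where the line through T parallel to WX meets line FZ ⇒ N = (3/4, 21/4)
N = F + t·(Z−F) with t = 9/4, so FN:NZ = t:(1−t) = 9/4:-5/4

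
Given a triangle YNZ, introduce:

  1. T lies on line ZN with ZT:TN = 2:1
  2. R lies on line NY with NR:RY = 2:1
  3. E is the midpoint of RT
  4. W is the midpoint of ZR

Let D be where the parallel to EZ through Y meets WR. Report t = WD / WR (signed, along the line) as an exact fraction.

t = 7/2

Choose coordinates Y = (0, 0), N = (1, 0), Z = (0, 1).
1. T lies on line ZN with ZT:TN = 2:1 ⇒ T = (2/3, 1/3)
2. R lies on line NY with NR:RY = 2:1 ⇒ R = (1/3, 0)
3. E is the midpoint of RT ⇒ E = (1/2, 1/6)
4. W is the midpoint of ZR ⇒ W = (1/6, 1/2)
through Y parallel to EZ: direction (-1/2, 5/6); meets WR at D = (3/4, -5/4)
D = W + t·(R−W) with t = 7/2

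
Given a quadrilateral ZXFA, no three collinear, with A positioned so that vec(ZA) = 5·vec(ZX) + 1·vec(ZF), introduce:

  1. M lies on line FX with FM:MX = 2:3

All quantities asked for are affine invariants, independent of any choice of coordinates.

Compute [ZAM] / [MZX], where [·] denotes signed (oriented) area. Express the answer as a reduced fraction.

[ZAM]:[MZX] = 13/3

Work in coordinates with Z = (0, 0), X = (1, 0), F = (0, 1), A = (5, 1).
1. M lies on line FX with FM:MX = 2:3 ⇒ M = (2/5, 3/5)
2·[ZAM] = 13/5, 2·[MZX] = 3/5
[ZAM]:[MZX] = 13/5:3/5 = 13/3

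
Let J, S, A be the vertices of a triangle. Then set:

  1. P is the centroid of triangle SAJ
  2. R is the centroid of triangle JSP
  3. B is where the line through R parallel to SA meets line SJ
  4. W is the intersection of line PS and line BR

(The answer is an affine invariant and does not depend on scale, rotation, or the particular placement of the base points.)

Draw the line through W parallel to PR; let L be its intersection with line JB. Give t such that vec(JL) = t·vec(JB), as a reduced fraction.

t = 3/5

Assign J = (0, 0), S = (1, 0), A = (0, 1) — the answer is frame-independent, so this choice is without loss of generality.
1. P is the centroid of triangle SAJ ⇒ P = (1/3, 1/3)
2. R is the centroid of triangle JSP ⇒ R = (4/9, 1/9)
3. B is where the line through R parallel to SA meets line SJ ⇒ B = (5/9, 0)
4. W is the intersection of line PS and line BR ⇒ W = (1/9, 4/9)
through W parallel to PR: direction (1/9, -2/9); meets JB at L = (1/3, 0)
L = J + t·(B−J) with t = 3/5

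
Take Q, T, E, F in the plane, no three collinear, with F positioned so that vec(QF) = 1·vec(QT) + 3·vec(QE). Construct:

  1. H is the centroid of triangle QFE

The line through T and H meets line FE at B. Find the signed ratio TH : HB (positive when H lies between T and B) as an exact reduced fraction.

Assign Q = (0, 0), T = (1, 0), E = (0, 1), F = (1, 3) — the answer is frame-independent, so this choice is without loss of generality.
1. H is the centroid of triangle QFE ⇒ H = (1/3, 4/3)
line TH meets FE at B = (1/4, 3/2)
H = T + t·(B−T) with t = 8/9, so TH:HB = 8/9:1/9

TH:HB = 8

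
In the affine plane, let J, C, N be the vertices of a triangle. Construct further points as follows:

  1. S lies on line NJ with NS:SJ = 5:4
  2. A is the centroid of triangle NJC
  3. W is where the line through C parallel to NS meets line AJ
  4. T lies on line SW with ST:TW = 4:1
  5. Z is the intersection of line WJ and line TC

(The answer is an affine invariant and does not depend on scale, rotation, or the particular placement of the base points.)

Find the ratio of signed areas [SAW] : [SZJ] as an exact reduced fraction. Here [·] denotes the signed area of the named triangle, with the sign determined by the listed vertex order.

Choose coordinates J = (0, 0), C = (1, 0), N = (0, 1).
1. S lies on line NJ with NS:SJ = 5:4 ⇒ S = (0, 4/9)
2. A is the centroid of triangle NJC ⇒ A = (1/3, 1/3)
3. W is where the line through C parallel to NS meets line AJ ⇒ W = (1, 1)
4. T lies on line SW with ST:TW = 4:1 ⇒ T = (4/5, 8/9)
5. Z is the intersection of line WJ and line TC ⇒ Z = (40/49, 40/49)
2·[SAW] = 8/27, 2·[SZJ] = -160/441
[SAW]:[SZJ] = 8/27:-160/441 = -49/60

[SAW]:[SZJ] = -49/60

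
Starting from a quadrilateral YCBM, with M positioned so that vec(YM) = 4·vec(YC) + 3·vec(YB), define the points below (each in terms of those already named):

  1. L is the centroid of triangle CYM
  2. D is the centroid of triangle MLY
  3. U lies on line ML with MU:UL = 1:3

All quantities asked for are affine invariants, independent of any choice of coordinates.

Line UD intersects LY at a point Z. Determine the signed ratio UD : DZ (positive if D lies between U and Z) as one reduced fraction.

UD:DZ = 5/4

Set Y = (0, 0), C = (1, 0), B = (0, 1), M = (4, 3); any affine frame gives the same invariant.
1. L is the centroid of triangle CYM ⇒ L = (5/3, 1)
2. D is the centroid of triangle MLY ⇒ D = (17/9, 4/3)
3. U lies on line ML with MU:UL = 1:3 ⇒ U = (41/12, 5/2)
line UD meets LY at Z = (2/3, 2/5)
D = U + t·(Z−U) with t = 5/9, so UD:DZ = 5/9:4/9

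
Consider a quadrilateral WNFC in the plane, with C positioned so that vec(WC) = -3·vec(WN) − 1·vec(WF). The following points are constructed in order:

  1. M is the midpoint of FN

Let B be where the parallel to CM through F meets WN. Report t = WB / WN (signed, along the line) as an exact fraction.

t = -7/3

Set W = (0, 0), N = (1, 0), F = (0, 1), C = (-3, -1); any affine frame gives the same invariant.
1. M is the midpoint of FN ⇒ M = (1/2, 1/2)
through F parallel to CM: direction (7/2, 3/2); meets WN at B = (-7/3, 0)
B = W + t·(N−W) with t = -7/3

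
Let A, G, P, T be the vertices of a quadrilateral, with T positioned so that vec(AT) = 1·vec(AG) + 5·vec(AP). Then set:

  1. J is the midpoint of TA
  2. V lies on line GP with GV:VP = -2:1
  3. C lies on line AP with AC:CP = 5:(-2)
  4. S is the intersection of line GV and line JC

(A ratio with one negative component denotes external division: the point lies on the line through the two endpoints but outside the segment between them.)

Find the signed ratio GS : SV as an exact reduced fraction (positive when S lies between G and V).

Work in coordinates with A = (0, 0), G = (1, 0), P = (0, 1), T = (1, 5).
1. J is the midpoint of TA ⇒ J = (1/2, 5/2)
2. V lies on line GP with GV:VP = -2:1 ⇒ V = (-1, 2)
3. C lies on line AP with AC:CP = 5:(-2) ⇒ C = (0, 5/3)
4. S is the intersection of line GV and line JC ⇒ S = (-1/4, 5/4)
S = G + t·(V−G) with t = 5/8, so GS:SV = t:(1−t) = 5/8:3/8

GS:SV = 5/3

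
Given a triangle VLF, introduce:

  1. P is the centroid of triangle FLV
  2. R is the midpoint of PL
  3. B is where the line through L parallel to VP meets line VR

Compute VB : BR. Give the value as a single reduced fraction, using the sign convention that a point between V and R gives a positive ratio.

Choose coordinates V = (0, 0), L = (1, 0), F = (0, 1).
1. P is the centroid of triangle FLV ⇒ P = (1/3, 1/3)
2. R is the midpoint of PL ⇒ R = (2/3, 1/6)
3. B is where the line through L parallel to VP meets line VR ⇒ B = (4/3, 1/3)
B = V + t·(R−V) with t = 2, so VB:BR = t:(1−t) = 2:-1

VB:BR = -2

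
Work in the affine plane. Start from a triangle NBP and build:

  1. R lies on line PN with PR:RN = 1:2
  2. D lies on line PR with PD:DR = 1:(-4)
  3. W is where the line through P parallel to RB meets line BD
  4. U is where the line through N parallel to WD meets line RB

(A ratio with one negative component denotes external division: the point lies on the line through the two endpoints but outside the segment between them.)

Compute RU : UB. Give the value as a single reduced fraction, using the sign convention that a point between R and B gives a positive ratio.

RU:UB = -3/5

Work in coordinates with N = (0, 0), B = (1, 0), P = (0, 1).
1. R lies on line PN with PR:RN = 1:2 ⇒ R = (0, 2/3)
2. D lies on line PR with PD:DR = 1:(-4) ⇒ D = (0, 10/9)
3. W is where the line through P parallel to RB meets line BD ⇒ W = (1/4, 5/6)
4. U is where the line through N parallel to WD meets line RB ⇒ U = (-3/2, 5/3)
U = R + t·(B−R) with t = -3/2, so RU:UB = t:(1−t) = -3/2:5/2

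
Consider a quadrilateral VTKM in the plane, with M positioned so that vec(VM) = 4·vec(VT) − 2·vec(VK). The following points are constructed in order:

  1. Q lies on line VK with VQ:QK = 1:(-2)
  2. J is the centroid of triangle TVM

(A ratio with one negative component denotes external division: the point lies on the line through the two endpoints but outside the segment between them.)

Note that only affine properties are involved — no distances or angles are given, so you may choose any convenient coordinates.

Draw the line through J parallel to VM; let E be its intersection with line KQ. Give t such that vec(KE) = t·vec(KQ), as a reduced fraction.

t = 5/12

Work in coordinates with V = (0, 0), T = (1, 0), K = (0, 1), M = (4, -2).
1. Q lies on line VK with VQ:QK = 1:(-2) ⇒ Q = (0, -1)
2. J is the centroid of triangle TVM ⇒ J = (5/3, -2/3)
through J parallel to VM: direction (4, -2); meets KQ at E = (0, 1/6)
E = K + t·(Q−K) with t = 5/12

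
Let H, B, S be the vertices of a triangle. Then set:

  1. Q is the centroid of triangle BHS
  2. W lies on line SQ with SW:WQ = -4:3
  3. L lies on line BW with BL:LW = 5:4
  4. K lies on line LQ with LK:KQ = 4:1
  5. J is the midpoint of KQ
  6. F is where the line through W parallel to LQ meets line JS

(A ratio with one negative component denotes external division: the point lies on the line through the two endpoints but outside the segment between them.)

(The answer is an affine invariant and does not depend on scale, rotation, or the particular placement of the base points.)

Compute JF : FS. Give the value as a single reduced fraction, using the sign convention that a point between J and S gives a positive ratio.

Assign H = (0, 0), B = (1, 0), S = (0, 1) — the answer is frame-independent, so this choice is without loss of generality.
1. Q is the centroid of triangle BHS ⇒ Q = (1/3, 1/3)
2. W lies on line SQ with SW:WQ = -4:3 ⇒ W = (4/3, -5/3)
3. L lies on line BW with BL:LW = 5:4 ⇒ L = (32/27, -25/27)
4. K lies on line LQ with LK:KQ = 4:1 ⇒ K = (68/135, 11/135)
5. J is the midpoint of KQ ⇒ J = (113/270, 28/135)
6. F is where the line through W parallel to LQ meets line JS ⇒ F = (226/135, -293/135)
F = J + t·(S−J) with t = -3, so JF:FS = t:(1−t) = -3:4

JF:FS = -3/4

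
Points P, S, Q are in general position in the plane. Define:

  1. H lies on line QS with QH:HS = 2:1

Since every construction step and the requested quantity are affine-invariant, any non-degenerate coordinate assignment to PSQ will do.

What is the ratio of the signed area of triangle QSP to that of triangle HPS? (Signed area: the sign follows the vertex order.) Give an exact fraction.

[QSP]:[HPS] = -3

Assign P = (0, 0), S = (1, 0), Q = (0, 1) — the answer is frame-independent, so this choice is without loss of generality.
1. H lies on line QS with QH:HS = 2:1 ⇒ H = (2/3, 1/3)
2·[QSP] = -1, 2·[HPS] = 1/3
[QSP]:[HPS] = -1:1/3 = -3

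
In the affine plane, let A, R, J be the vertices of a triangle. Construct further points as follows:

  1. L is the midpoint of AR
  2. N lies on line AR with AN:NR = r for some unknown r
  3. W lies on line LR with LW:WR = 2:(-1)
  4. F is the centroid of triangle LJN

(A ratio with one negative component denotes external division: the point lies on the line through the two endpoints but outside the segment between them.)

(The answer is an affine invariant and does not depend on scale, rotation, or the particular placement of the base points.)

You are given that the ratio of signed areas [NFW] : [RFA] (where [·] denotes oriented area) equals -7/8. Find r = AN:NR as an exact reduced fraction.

Choose coordinates A = (0, 0), R = (1, 0), J = (0, 1).
1. L is the midpoint of AR ⇒ L = (1/2, 0)
2. With AN:NR = r, write λ = r/(r+1) so N = A + λ·(R−A); N is affine-linear in λ
3. W lies on line LR with LW:WR = 2:(-1) ⇒ W = (3/2, 0)
4. F is the centroid of triangle LJN ⇒ F is an affine combination of earlier points and hence also affine-linear in λ
Every point depending on N is an affine combination of N and λ-independent points, so each such coordinate is linear in λ; the λ² term in each signed area is a multiple of (R−A)×(R−A) = 0, so 2·[NFW] and 2·[RFA] are each linear in λ. Evaluating at λ=0 and λ=1:
  2·[NFW] = 1/3·λ − 1/2,   2·[RFA] = 1/3
So [NFW]:[RFA] = (1/3·λ − 1/2) / (1/3). Setting this equal to -7/8:
  1/3·λ − 1/2 = -7/8·(1/3)  ⇒  λ = 5/8
Then r = λ/(1−λ) = (5/8)/(3/8) = 5/3. Check: with r = 5/3, N = (5/8, 0) and [NFW]:[RFA] = -7/8 as required.

r = 5/3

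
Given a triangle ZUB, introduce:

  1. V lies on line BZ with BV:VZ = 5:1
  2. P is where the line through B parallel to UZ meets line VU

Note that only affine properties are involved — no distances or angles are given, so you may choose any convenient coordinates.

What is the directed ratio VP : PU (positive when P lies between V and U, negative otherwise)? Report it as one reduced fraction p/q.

VP:PU = -5/6

Assign Z = (0, 0), U = (1, 0), B = (0, 1) — the answer is frame-independent, so this choice is without loss of generality.
1. V lies on line BZ with BV:VZ = 5:1 ⇒ V = (0, 1/6)
2. P is where the line through B parallel to UZ meets line VU ⇒ P = (-5, 1)
P = V + t·(U−V) with t = -5, so VP:PU = t:(1−t) = -5:6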